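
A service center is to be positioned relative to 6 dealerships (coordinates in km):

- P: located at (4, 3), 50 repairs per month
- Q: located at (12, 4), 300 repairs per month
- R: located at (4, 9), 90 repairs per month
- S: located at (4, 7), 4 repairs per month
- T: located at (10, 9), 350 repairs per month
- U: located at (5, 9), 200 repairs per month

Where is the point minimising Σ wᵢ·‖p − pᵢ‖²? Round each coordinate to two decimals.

The minimiser of Σwᵢ‖p−pᵢ‖² is the weighted centroid p* = (Σwᵢpᵢ)/(Σwᵢ).
Σwᵢ = 994.
Σwᵢxᵢ = 50·4 + 300·12 + 90·4 + 4·4 + 350·10 + 200·5 = 8676.
Σwᵢyᵢ = 50·3 + 300·4 + 90·9 + 4·7 + 350·9 + 200·9 = 7138.
x* = 8676/994 = 8.73, y* = 7138/994 = 7.18.

(8.73, 7.18)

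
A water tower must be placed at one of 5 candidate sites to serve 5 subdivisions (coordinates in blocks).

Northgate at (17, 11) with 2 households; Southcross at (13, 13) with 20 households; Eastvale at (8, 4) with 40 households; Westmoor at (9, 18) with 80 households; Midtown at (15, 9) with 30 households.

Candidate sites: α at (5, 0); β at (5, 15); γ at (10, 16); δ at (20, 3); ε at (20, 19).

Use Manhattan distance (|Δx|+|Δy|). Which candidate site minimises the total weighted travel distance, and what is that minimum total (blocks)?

Total weighted distance at each candidate:
  α (5, 0): total = 3076
  β (5, 15): total = 1832
  γ (10, 16): total = 1304
  δ (20, 3): total = 3292
  ε (20, 19): total = 2772
Minimum is at γ with total 1304 blocks.

γ, total 1304 blocks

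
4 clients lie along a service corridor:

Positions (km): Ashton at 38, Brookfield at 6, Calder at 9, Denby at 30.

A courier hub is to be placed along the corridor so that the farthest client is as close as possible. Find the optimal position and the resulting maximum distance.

location 22, max distance 16

The 1-center on a line is the midpoint of the two extreme points: leftmost at 6, rightmost at 38.
Optimal location = (6 + 38)/2 = 22; maximum distance = (38 − 6)/2 = 16.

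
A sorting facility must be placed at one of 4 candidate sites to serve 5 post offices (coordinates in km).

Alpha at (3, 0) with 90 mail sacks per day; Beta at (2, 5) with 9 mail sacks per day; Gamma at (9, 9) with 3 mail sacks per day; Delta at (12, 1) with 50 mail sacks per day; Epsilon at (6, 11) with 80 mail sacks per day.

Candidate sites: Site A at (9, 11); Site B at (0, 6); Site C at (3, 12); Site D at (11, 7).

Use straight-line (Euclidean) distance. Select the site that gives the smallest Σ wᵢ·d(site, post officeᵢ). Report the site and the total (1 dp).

Site D, total 1864.6 km

Total weighted distance at each candidate:
  Site A (9, 11): total = 1978.7
  Site B (0, 6): total = 1927.1
  Site C (3, 12): total = 2127.4
  Site D (11, 7): total = 1864.6
Minimum is at Site D with total 1864.6 km.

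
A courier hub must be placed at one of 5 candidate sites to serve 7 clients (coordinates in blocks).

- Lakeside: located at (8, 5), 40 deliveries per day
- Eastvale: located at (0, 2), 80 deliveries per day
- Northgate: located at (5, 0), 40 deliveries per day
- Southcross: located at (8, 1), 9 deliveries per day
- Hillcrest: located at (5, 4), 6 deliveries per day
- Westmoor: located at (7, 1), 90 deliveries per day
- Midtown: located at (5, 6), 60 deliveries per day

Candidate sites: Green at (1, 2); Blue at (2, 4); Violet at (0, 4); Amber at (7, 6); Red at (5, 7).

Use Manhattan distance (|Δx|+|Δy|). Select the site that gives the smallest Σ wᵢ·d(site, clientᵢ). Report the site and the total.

Total weighted distance at each candidate:
  Green (1, 2): total = 1938
  Blue (2, 4): total = 1999
  Violet (0, 4): total = 2329
  Amber (7, 6): total = 1928
  Red (5, 7): total = 2159
Minimum is at Amber with total 1928 blocks.

Amber, total 1928 blocks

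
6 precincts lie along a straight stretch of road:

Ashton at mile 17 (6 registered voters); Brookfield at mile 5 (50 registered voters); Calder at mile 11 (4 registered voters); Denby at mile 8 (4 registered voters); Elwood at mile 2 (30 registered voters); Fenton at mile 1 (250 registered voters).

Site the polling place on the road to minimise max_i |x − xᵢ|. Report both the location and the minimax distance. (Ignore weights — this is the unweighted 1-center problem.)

location 9, max distance 8

The 1-center on a line is the midpoint of the two extreme points: leftmost at 1, rightmost at 17.
Optimal location = (1 + 17)/2 = 9; maximum distance = (17 − 1)/2 = 8.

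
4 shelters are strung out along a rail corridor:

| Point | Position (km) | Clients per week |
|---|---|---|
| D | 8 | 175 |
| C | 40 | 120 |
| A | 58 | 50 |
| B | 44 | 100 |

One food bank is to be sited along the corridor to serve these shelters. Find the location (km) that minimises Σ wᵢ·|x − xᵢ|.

x = 40

For a sum of weighted absolute distances on a line, the optimum is the weighted median (not the mean). Total weight W = 445; half-weight = 222.5.
Sort by position and accumulate weight:
  km 8 (D, w=175) → cum 175
  km 40 (C, w=120) → cum 295  ≥ 222.5 → median here
  km 44 (B, w=100) → cum 395
  km 58 (A, w=50) → cum 445
Optimal location: km 40.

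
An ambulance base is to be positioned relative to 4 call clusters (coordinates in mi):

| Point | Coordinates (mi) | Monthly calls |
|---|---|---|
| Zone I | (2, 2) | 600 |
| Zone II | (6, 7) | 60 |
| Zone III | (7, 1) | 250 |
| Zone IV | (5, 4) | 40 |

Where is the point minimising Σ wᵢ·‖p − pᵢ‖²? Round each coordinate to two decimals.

(3.69, 2.14)

The minimiser of Σwᵢ‖p−pᵢ‖² is the weighted centroid p* = (Σwᵢpᵢ)/(Σwᵢ).
Σwᵢ = 950.
Σwᵢxᵢ = 600·2 + 60·6 + 250·7 + 40·5 = 3510.
Σwᵢyᵢ = 600·2 + 60·7 + 250·1 + 40·4 = 2030.
x* = 3510/950 = 3.69, y* = 2030/950 = 2.14.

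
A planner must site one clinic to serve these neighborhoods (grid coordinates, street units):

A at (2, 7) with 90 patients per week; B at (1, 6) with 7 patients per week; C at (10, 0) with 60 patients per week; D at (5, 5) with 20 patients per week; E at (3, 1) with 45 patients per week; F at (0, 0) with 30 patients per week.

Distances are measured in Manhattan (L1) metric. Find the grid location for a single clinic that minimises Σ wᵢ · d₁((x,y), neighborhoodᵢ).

(2, 1)

Manhattan distance separates: Σwᵢ(|x−xᵢ|+|y−yᵢ|) = Σwᵢ|x−xᵢ| + Σwᵢ|y−yᵢ|, so x and y are optimised independently as 1-D weighted medians.
Total weight W = 252; half = 126.
x-coordinate, sorted with cumulative weight:
  x=0 (F, w=30) cum 30
  x=1 (B, w=7) cum 37
  x=2 (A, w=90) cum 127  ← median
  x=3 (E, w=45) cum 172
  x=5 (D, w=20) cum 192
  x=10 (C, w=60) cum 252
⇒ x* = 2
y-coordinate, sorted with cumulative weight:
  y=0 (C, w=60) cum 60
  y=0 (F, w=30) cum 90
  y=1 (E, w=45) cum 135  ← median
  y=5 (D, w=20) cum 155
  y=6 (B, w=7) cum 162
  y=7 (A, w=90) cum 252
⇒ y* = 1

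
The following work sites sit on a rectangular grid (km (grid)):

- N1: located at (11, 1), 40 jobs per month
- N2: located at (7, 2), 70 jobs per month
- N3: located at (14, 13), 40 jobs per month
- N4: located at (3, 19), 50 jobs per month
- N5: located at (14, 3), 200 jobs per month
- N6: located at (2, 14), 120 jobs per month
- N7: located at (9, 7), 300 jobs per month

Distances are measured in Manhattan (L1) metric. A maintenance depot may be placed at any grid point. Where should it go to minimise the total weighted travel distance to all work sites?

Manhattan distance separates: Σwᵢ(|x−xᵢ|+|y−yᵢ|) = Σwᵢ|x−xᵢ| + Σwᵢ|y−yᵢ|, so x and y are optimised independently as 1-D weighted medians.
Total weight W = 820; half = 410.
x-coordinate, sorted with cumulative weight:
  x=2 (N6, w=120) cum 120
  x=3 (N4, w=50) cum 170
  x=7 (N2, w=70) cum 240
  x=9 (N7, w=300) cum 540  ← median
  x=11 (N1, w=40) cum 580
  x=14 (N3, w=40) cum 620
  x=14 (N5, w=200) cum 820
⇒ x* = 9
y-coordinate, sorted with cumulative weight:
  y=1 (N1, w=40) cum 40
  y=2 (N2, w=70) cum 110
  y=3 (N5, w=200) cum 310
  y=7 (N7, w=300) cum 610  ← median
  y=13 (N3, w=40) cum 650
  y=14 (N6, w=120) cum 770
  y=19 (N4, w=50) cum 820
⇒ y* = 7

(9, 7)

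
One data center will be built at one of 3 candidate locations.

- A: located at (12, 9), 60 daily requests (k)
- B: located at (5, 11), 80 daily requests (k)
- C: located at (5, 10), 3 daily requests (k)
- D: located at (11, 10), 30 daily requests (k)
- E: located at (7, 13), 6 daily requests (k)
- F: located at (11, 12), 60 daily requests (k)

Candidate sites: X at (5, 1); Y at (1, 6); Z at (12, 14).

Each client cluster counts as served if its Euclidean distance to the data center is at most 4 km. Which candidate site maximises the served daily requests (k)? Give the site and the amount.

Coverage radius r = 4 km; a point is covered iff (Δx)²+(Δy)² ≤ 4² = 16.
  X (5, 1): covers {none} → 0
  Y (1, 6): covers {none} → 0
  Z (12, 14): covers {F} → 60
Maximum coverage at Z: 60 daily requests (k).

Z, covering 60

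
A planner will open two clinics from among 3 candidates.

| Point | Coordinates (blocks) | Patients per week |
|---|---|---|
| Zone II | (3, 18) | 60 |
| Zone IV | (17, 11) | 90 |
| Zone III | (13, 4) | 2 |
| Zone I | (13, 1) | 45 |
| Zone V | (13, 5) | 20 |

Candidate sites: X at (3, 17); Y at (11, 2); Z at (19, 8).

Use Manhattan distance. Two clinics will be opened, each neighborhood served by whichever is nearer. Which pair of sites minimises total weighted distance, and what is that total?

Evaluate every pair (each demand assigned to the nearer of the two):
  {X, Z}: total = 1295
  {X, Y}: total = 1653
  {Y, Z}: total = 2133
Best pair: {X, Z} with total 1295.

{X, Z}, total 1295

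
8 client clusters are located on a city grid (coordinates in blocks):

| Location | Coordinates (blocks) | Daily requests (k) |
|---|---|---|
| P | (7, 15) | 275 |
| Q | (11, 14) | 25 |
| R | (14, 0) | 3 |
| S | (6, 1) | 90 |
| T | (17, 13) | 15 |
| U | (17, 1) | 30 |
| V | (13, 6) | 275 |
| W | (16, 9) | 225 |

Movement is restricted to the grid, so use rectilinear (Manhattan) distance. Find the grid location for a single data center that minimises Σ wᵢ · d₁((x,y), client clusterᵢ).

(13, 9)

Manhattan distance separates: Σwᵢ(|x−xᵢ|+|y−yᵢ|) = Σwᵢ|x−xᵢ| + Σwᵢ|y−yᵢ|, so x and y are optimised independently as 1-D weighted medians.
Total weight W = 938; half = 469.
x-coordinate, sorted with cumulative weight:
  x=6 (S, w=90) cum 90
  x=7 (P, w=275) cum 365
  x=11 (Q, w=25) cum 390
  x=13 (V, w=275) cum 665  ← median
  x=14 (R, w=3) cum 668
  x=16 (W, w=225) cum 893
  x=17 (T, w=15) cum 908
  x=17 (U, w=30) cum 938
⇒ x* = 13
y-coordinate, sorted with cumulative weight:
  y=0 (R, w=3) cum 3
  y=1 (S, w=90) cum 93
  y=1 (U, w=30) cum 123
  y=6 (V, w=275) cum 398
  y=9 (W, w=225) cum 623  ← median
  y=13 (T, w=15) cum 638
  y=14 (Q, w=25) cum 663
  y=15 (P, w=275) cum 938
⇒ y* = 9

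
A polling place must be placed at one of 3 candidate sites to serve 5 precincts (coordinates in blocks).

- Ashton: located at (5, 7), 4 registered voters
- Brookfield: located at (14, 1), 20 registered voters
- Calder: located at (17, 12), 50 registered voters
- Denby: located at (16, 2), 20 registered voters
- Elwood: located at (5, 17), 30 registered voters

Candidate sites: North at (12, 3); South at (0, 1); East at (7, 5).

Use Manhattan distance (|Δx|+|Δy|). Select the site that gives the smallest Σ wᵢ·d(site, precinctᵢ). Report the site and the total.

Total weighted distance at each candidate:
  North (12, 3): total = 1554
  South (0, 1): total = 2694
  East (7, 5): total = 1746
Minimum is at North with total 1554 blocks.

North, total 1554 blocks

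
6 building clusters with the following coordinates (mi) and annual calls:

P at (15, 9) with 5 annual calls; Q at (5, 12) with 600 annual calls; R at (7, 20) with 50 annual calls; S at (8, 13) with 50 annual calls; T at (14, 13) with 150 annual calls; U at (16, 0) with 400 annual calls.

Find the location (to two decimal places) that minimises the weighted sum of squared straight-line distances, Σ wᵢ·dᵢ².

The minimiser of Σwᵢ‖p−pᵢ‖² is the weighted centroid p* = (Σwᵢpᵢ)/(Σwᵢ).
Σwᵢ = 1255.
Σwᵢxᵢ = 5·15 + 600·5 + 50·7 + 50·8 + 150·14 + 400·16 = 12325.
Σwᵢyᵢ = 5·9 + 600·12 + 50·20 + 50·13 + 150·13 + 400·0 = 10845.
x* = 12325/1255 = 9.82, y* = 10845/1255 = 8.64.

(9.82, 8.64)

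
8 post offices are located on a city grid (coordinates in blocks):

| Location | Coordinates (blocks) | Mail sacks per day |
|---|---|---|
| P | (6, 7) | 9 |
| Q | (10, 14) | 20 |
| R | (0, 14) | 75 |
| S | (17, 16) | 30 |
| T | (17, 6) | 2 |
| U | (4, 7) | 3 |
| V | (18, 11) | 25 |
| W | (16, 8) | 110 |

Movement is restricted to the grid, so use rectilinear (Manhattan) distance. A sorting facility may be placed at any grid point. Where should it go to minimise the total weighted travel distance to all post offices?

Manhattan distance separates: Σwᵢ(|x−xᵢ|+|y−yᵢ|) = Σwᵢ|x−xᵢ| + Σwᵢ|y−yᵢ|, so x and y are optimised independently as 1-D weighted medians.
Total weight W = 274; half = 137.
x-coordinate, sorted with cumulative weight:
  x=0 (R, w=75) cum 75
  x=4 (U, w=3) cum 78
  x=6 (P, w=9) cum 87
  x=10 (Q, w=20) cum 107
  x=16 (W, w=110) cum 217  ← median
  x=17 (S, w=30) cum 247
  x=17 (T, w=2) cum 249
  x=18 (V, w=25) cum 274
⇒ x* = 16
y-coordinate, sorted with cumulative weight:
  y=6 (T, w=2) cum 2
  y=7 (P, w=9) cum 11
  y=7 (U, w=3) cum 14
  y=8 (W, w=110) cum 124
  y=11 (V, w=25) cum 149  ← median
  y=14 (Q, w=20) cum 169
  y=14 (R, w=75) cum 244
  y=16 (S, w=30) cum 274
⇒ y* = 11

(16, 11)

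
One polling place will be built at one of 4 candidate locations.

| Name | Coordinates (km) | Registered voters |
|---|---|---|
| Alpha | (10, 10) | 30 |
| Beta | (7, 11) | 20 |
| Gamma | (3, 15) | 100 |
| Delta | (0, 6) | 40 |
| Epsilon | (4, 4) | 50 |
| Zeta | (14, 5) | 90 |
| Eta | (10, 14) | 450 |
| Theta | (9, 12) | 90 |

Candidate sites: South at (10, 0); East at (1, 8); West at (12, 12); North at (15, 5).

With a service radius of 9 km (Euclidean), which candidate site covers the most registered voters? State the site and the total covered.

West, covering 680

Coverage radius r = 9 km; a point is covered iff (Δx)²+(Δy)² ≤ 9² = 81.
  South (10, 0): covers {Epsilon, Zeta} → 140
  East (1, 8): covers {Beta, Gamma, Delta, Epsilon, Theta} → 300
  West (12, 12): covers {Alpha, Beta, Zeta, Eta, Theta} → 680
  North (15, 5): covers {Alpha, Zeta} → 120
Maximum coverage at West: 680 registered voters.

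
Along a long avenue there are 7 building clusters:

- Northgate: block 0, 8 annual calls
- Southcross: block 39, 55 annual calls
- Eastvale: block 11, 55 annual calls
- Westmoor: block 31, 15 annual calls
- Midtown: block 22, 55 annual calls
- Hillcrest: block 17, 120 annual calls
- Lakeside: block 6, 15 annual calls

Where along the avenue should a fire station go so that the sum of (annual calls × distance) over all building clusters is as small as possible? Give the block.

x = 17

For a sum of weighted absolute distances on a line, the optimum is the weighted median (not the mean). Total weight W = 323; half-weight = 161.5.
Sort by position and accumulate weight:
  block 0 (Northgate, w=8) → cum 8
  block 6 (Lakeside, w=15) → cum 23
  block 11 (Eastvale, w=55) → cum 78
  block 17 (Hillcrest, w=120) → cum 198  ≥ 161.5 → median here
  block 22 (Midtown, w=55) → cum 253
  block 31 (Westmoor, w=15) → cum 268
  block 39 (Southcross, w=55) → cum 323
Optimal location: block 17.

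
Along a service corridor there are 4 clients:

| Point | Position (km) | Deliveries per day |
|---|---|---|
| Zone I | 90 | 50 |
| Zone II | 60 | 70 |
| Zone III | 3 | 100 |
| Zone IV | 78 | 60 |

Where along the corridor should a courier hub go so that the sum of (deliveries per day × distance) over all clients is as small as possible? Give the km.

x = 60

For a sum of weighted absolute distances on a line, the optimum is the weighted median (not the mean). Total weight W = 280; half-weight = 140.
Sort by position and accumulate weight:
  km 3 (Zone III, w=100) → cum 100
  km 60 (Zone II, w=70) → cum 170  ≥ 140 → median here
  km 78 (Zone IV, w=60) → cum 230
  km 90 (Zone I, w=50) → cum 280
Optimal location: km 60.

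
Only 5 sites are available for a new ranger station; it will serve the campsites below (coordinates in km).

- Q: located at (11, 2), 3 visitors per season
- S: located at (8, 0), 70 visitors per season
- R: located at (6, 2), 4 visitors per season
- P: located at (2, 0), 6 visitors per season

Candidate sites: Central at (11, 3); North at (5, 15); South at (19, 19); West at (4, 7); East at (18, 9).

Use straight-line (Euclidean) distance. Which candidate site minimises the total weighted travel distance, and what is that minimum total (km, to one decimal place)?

Total weighted distance at each candidate:
  Central (11, 3): total = 377.3
  North (5, 15): total = 1257.7
  South (19, 19): total = 1831.8
  West (4, 7): total = 655.4
  East (18, 9): total = 1137.2
Minimum is at Central with total 377.3 km.

Central, total 377.3 km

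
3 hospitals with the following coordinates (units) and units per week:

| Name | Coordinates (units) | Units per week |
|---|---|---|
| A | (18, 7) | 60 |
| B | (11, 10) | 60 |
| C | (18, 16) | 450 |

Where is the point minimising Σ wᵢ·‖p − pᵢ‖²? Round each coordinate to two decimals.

The minimiser of Σwᵢ‖p−pᵢ‖² is the weighted centroid p* = (Σwᵢpᵢ)/(Σwᵢ).
Σwᵢ = 570.
Σwᵢxᵢ = 60·18 + 60·11 + 450·18 = 9840.
Σwᵢyᵢ = 60·7 + 60·10 + 450·16 = 8220.
x* = 9840/570 = 17.26, y* = 8220/570 = 14.42.

(17.26, 14.42)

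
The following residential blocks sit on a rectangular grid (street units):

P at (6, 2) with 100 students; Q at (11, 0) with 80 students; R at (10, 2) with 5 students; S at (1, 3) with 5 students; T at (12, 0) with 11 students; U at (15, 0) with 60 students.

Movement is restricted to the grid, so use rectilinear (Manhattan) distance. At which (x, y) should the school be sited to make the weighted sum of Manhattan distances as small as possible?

(11, 0)

Manhattan distance separates: Σwᵢ(|x−xᵢ|+|y−yᵢ|) = Σwᵢ|x−xᵢ| + Σwᵢ|y−yᵢ|, so x and y are optimised independently as 1-D weighted medians.
Total weight W = 261; half = 130.5.
x-coordinate, sorted with cumulative weight:
  x=1 (S, w=5) cum 5
  x=6 (P, w=100) cum 105
  x=10 (R, w=5) cum 110
  x=11 (Q, w=80) cum 190  ← median
  x=12 (T, w=11) cum 201
  x=15 (U, w=60) cum 261
⇒ x* = 11
y-coordinate, sorted with cumulative weight:
  y=0 (Q, w=80) cum 80
  y=0 (T, w=11) cum 91
  y=0 (U, w=60) cum 151  ← median
  y=2 (P, w=100) cum 251
  y=2 (R, w=5) cum 256
  y=3 (S, w=5) cum 261
⇒ y* = 0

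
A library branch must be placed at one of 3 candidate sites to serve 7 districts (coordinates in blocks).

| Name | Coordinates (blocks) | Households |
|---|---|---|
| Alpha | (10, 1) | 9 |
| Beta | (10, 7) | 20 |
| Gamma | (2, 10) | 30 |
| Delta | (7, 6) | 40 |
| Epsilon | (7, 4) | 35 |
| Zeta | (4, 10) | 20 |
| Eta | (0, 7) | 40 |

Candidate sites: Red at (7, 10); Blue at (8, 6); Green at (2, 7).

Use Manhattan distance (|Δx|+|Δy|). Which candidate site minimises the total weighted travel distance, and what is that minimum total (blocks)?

Green, total 1076 blocks

Total weighted distance at each candidate:
  Red (7, 10): total = 1208
  Blue (8, 6): total = 1088
  Green (2, 7): total = 1076
Minimum is at Green with total 1076 blocks.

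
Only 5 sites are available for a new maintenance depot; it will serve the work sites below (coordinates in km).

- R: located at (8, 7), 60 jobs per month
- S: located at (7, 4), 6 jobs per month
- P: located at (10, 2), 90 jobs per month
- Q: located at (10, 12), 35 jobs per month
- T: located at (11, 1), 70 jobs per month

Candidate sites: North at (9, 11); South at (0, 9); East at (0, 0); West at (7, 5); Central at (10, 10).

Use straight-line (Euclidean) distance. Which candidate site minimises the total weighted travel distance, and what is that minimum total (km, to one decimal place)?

Total weighted distance at each candidate:
  North (9, 11): total = 1869.4
  South (0, 9): total = 2962.5
  East (0, 0): total = 2923.9
  West (7, 5): total = 1184.5
  Central (10, 10): total = 1680.5
Minimum is at West with total 1184.5 km.

West, total 1184.5 km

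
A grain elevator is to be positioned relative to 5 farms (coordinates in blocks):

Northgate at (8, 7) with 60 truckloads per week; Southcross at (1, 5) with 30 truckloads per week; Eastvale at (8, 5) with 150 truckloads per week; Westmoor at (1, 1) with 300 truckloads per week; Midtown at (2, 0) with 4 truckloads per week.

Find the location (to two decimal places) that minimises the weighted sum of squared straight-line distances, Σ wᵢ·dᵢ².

The minimiser of Σwᵢ‖p−pᵢ‖² is the weighted centroid p* = (Σwᵢpᵢ)/(Σwᵢ).
Σwᵢ = 544.
Σwᵢxᵢ = 60·8 + 30·1 + 150·8 + 300·1 + 4·2 = 2018.
Σwᵢyᵢ = 60·7 + 30·5 + 150·5 + 300·1 + 4·0 = 1620.
x* = 2018/544 = 3.71, y* = 1620/544 = 2.98.

(3.71, 2.98)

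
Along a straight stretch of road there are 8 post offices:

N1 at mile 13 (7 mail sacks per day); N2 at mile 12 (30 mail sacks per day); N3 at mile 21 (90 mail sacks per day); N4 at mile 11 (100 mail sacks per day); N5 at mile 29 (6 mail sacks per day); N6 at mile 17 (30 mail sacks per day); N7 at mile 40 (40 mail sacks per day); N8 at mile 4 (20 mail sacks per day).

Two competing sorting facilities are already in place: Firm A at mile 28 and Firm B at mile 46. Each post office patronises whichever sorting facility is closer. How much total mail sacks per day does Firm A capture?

283

The indifferent point is the midpoint (28+46)/2 = 37; post offices left of it (closer to Firm A at 28) go to Firm A, those right go to Firm B.
  N8 at 4 (w=20) → Firm A
  N4 at 11 (w=100) → Firm A
  N2 at 12 (w=30) → Firm A
  N1 at 13 (w=7) → Firm A
  N6 at 17 (w=30) → Firm A
  N3 at 21 (w=90) → Firm A
  N5 at 29 (w=6) → Firm A
  N7 at 40 (w=40) → Firm B
Firm A captures 283; Firm B captures 40.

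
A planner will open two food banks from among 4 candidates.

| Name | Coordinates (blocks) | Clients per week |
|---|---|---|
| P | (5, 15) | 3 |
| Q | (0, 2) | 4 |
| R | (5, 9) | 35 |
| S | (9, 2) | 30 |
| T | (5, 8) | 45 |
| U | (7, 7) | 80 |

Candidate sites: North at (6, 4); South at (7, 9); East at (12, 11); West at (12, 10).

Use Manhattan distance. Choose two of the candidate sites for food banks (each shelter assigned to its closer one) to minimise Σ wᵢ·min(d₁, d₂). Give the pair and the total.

Evaluate every pair (each demand assigned to the nearer of the two):
  {North, South}: total = 571
  {South, East}: total = 715
  {South, West}: total = 715
  {North, East}: total = 970
  {North, West}: total = 973
  {East, West}: total = 1768
Best pair: {North, South} with total 571.

{North, South}, total 571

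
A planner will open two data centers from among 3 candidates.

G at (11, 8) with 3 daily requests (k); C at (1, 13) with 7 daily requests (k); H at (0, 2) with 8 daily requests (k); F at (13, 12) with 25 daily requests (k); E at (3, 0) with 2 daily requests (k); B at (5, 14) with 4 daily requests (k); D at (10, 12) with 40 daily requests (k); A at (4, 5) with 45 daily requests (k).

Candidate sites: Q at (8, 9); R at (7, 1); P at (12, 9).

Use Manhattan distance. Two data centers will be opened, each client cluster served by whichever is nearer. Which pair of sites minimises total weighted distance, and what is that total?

Evaluate every pair (each demand assigned to the nearer of the two):
  {R, P}: total = 848
  {Q, R}: total = 910
  {Q, P}: total = 923
Best pair: {R, P} with total 848.

{R, P}, total 848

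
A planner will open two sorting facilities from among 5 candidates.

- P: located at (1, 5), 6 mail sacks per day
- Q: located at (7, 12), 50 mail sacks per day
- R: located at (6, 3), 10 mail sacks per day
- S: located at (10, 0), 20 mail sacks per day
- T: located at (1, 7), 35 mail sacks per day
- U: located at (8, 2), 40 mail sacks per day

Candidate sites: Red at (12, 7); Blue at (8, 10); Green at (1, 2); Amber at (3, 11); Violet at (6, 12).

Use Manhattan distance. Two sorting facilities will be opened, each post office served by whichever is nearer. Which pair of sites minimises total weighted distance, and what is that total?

{Green, Violet}, total 803

Evaluate every pair (each demand assigned to the nearer of the two):
  {Green, Violet}: total = 803
  {Blue, Green}: total = 903
  {Green, Amber}: total = 1003
  {Blue, Amber}: total = 1058
  {Red, Violet}: total = 1102
  {Blue, Violet}: total = 1122
  {Red, Amber}: total = 1148
  {Red, Blue}: total = 1162
  {Amber, Violet}: total = 1198
  {Red, Green}: total = 1213
Best pair: {Green, Violet} with total 803.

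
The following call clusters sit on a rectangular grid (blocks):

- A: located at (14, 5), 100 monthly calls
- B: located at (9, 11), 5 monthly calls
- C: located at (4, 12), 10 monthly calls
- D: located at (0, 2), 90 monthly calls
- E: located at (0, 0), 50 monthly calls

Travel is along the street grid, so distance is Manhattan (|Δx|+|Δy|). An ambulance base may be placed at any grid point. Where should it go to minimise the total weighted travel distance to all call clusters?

Manhattan distance separates: Σwᵢ(|x−xᵢ|+|y−yᵢ|) = Σwᵢ|x−xᵢ| + Σwᵢ|y−yᵢ|, so x and y are optimised independently as 1-D weighted medians.
Total weight W = 255; half = 127.5.
x-coordinate, sorted with cumulative weight:
  x=0 (D, w=90) cum 90
  x=0 (E, w=50) cum 140  ← median
  x=4 (C, w=10) cum 150
  x=9 (B, w=5) cum 155
  x=14 (A, w=100) cum 255
⇒ x* = 0
y-coordinate, sorted with cumulative weight:
  y=0 (E, w=50) cum 50
  y=2 (D, w=90) cum 140  ← median
  y=5 (A, w=100) cum 240
  y=11 (B, w=5) cum 245
  y=12 (C, w=10) cum 255
⇒ y* = 2

(0, 2)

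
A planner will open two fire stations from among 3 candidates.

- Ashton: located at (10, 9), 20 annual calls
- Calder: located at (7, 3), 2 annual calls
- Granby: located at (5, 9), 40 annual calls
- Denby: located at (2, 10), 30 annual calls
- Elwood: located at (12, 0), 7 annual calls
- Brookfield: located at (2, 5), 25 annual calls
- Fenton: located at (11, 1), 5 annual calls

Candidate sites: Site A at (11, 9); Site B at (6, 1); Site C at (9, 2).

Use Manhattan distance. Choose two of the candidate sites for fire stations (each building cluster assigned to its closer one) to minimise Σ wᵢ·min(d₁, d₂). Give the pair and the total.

Evaluate every pair (each demand assigned to the nearer of the two):
  {Site A, Site B}: total = 840
  {Site A, Site C}: total = 866
  {Site B, Site C}: total = 1166
Best pair: {Site A, Site B} with total 840.

{Site A, Site B}, total 840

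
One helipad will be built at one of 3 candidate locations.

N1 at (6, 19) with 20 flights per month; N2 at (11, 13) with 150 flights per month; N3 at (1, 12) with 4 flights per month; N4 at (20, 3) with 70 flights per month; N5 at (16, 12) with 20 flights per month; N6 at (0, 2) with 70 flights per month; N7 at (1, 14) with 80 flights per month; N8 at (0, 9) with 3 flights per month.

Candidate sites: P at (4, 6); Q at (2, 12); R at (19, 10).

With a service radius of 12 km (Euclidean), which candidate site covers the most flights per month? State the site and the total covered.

Coverage radius r = 12 km; a point is covered iff (Δx)²+(Δy)² ≤ 12² = 144.
  P (4, 6): covers {N2, N3, N6, N7, N8} → 307
  Q (2, 12): covers {N1, N2, N3, N6, N7, N8} → 327
  R (19, 10): covers {N2, N4, N5} → 240
Maximum coverage at Q: 327 flights per month.

Q, covering 327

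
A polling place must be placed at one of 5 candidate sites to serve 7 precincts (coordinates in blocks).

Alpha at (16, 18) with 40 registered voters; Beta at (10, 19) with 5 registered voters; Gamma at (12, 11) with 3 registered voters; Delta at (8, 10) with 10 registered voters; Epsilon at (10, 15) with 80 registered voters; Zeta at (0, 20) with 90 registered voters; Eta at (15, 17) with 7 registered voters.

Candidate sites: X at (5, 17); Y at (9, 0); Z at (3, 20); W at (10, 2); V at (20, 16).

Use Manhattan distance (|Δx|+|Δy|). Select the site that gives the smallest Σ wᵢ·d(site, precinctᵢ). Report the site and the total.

Total weighted distance at each candidate:
  X (5, 17): total = 2004
  Y (9, 0): total = 5303
  Z (3, 20): total = 2179
  W (10, 2): total = 4798
  V (20, 16): total = 3606
Minimum is at X with total 2004 blocks.

X, total 2004 blocks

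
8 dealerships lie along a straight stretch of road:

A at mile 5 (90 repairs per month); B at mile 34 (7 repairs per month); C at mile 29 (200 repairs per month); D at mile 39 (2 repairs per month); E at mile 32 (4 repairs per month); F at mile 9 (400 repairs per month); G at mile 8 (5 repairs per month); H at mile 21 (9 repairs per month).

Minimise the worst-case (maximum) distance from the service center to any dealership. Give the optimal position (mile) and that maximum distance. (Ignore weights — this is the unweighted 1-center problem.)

The 1-center on a line is the midpoint of the two extreme points: leftmost at 5, rightmost at 39.
Optimal location = (5 + 39)/2 = 22; maximum distance = (39 − 5)/2 = 17.

location 22, max distance 17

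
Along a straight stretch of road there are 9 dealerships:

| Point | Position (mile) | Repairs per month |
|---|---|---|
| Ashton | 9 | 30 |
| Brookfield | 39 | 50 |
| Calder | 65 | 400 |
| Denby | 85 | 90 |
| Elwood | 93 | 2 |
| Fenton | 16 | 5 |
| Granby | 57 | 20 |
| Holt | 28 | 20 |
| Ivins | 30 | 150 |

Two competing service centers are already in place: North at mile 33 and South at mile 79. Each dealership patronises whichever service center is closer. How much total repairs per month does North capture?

255

The indifferent point is the midpoint (33+79)/2 = 56; dealerships left of it (closer to North at 33) go to North, those right go to South.
  Ashton at 9 (w=30) → North
  Fenton at 16 (w=5) → North
  Holt at 28 (w=20) → North
  Ivins at 30 (w=150) → North
  Brookfield at 39 (w=50) → North
  Granby at 57 (w=20) → South
  Calder at 65 (w=400) → South
  Denby at 85 (w=90) → South
  Elwood at 93 (w=2) → South
North captures 255; South captures 512.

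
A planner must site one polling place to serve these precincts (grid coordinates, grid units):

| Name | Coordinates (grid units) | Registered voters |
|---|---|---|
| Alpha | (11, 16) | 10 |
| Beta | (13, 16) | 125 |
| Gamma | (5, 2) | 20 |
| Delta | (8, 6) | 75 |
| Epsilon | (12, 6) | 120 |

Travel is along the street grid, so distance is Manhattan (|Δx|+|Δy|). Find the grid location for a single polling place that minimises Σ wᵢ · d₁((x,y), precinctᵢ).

Manhattan distance separates: Σwᵢ(|x−xᵢ|+|y−yᵢ|) = Σwᵢ|x−xᵢ| + Σwᵢ|y−yᵢ|, so x and y are optimised independently as 1-D weighted medians.
Total weight W = 350; half = 175.
x-coordinate, sorted with cumulative weight:
  x=5 (Gamma, w=20) cum 20
  x=8 (Delta, w=75) cum 95
  x=11 (Alpha, w=10) cum 105
  x=12 (Epsilon, w=120) cum 225  ← median
  x=13 (Beta, w=125) cum 350
⇒ x* = 12
y-coordinate, sorted with cumulative weight:
  y=2 (Gamma, w=20) cum 20
  y=6 (Delta, w=75) cum 95
  y=6 (Epsilon, w=120) cum 215  ← median
  y=16 (Alpha, w=10) cum 225
  y=16 (Beta, w=125) cum 350
⇒ y* = 6

(12, 6)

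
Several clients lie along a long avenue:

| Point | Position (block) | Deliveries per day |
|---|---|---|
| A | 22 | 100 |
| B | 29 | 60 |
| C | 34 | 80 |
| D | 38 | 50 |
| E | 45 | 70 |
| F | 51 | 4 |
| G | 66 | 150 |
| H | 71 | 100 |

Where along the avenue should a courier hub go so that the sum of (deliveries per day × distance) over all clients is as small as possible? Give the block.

x = 45

For a sum of weighted absolute distances on a line, the optimum is the weighted median (not the mean). Total weight W = 614; half-weight = 307.
Sort by position and accumulate weight:
  block 22 (A, w=100) → cum 100
  block 29 (B, w=60) → cum 160
  block 34 (C, w=80) → cum 240
  block 38 (D, w=50) → cum 290
  block 45 (E, w=70) → cum 360  ≥ 307 → median here
  block 51 (F, w=4) → cum 364
  block 66 (G, w=150) → cum 514
  block 71 (H, w=100) → cum 614
Optimal location: block 45.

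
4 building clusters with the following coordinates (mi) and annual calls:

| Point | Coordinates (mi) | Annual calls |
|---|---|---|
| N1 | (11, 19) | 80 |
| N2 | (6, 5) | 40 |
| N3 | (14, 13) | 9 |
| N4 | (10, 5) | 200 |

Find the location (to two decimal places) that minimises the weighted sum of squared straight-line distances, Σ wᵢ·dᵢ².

(9.87, 8.62)

The minimiser of Σwᵢ‖p−pᵢ‖² is the weighted centroid p* = (Σwᵢpᵢ)/(Σwᵢ).
Σwᵢ = 329.
Σwᵢxᵢ = 80·11 + 40·6 + 9·14 + 200·10 = 3246.
Σwᵢyᵢ = 80·19 + 40·5 + 9·13 + 200·5 = 2837.
x* = 3246/329 = 9.87, y* = 2837/329 = 8.62.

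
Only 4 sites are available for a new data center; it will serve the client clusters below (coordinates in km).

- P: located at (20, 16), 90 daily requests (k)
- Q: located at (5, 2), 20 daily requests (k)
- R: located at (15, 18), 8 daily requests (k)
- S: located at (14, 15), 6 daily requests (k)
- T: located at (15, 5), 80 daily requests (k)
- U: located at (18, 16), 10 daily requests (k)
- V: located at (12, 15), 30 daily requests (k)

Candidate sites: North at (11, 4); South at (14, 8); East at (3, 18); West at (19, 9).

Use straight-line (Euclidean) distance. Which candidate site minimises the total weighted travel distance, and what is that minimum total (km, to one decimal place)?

Total weighted distance at each candidate:
  North (11, 4): total = 2461.5
  South (14, 8): total = 1799.6
  East (3, 18): total = 3878.7
  West (19, 9): total = 1874.9
Minimum is at South with total 1799.6 km.

South, total 1799.6 km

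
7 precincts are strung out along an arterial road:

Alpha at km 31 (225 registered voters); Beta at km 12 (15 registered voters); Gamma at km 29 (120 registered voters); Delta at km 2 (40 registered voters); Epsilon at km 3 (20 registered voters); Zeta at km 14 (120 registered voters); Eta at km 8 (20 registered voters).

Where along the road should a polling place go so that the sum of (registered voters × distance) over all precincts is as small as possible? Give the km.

x = 29

For a sum of weighted absolute distances on a line, the optimum is the weighted median (not the mean). Total weight W = 560; half-weight = 280.
Sort by position and accumulate weight:
  km 2 (Delta, w=40) → cum 40
  km 3 (Epsilon, w=20) → cum 60
  km 8 (Eta, w=20) → cum 80
  km 12 (Beta, w=15) → cum 95
  km 14 (Zeta, w=120) → cum 215
  km 29 (Gamma, w=120) → cum 335  ≥ 280 → median here
  km 31 (Alpha, w=225) → cum 560
Optimal location: km 29.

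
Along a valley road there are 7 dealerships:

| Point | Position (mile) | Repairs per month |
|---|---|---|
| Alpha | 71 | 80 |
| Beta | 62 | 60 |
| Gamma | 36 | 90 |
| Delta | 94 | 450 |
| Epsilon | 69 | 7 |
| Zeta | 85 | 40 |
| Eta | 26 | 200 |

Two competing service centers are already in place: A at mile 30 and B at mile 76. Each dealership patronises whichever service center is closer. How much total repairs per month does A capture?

The indifferent point is the midpoint (30+76)/2 = 53; dealerships left of it (closer to A at 30) go to A, those right go to B.
  Eta at 26 (w=200) → A
  Gamma at 36 (w=90) → A
  Beta at 62 (w=60) → B
  Epsilon at 69 (w=7) → B
  Alpha at 71 (w=80) → B
  Zeta at 85 (w=40) → B
  Delta at 94 (w=450) → B
A captures 290; B captures 637.

290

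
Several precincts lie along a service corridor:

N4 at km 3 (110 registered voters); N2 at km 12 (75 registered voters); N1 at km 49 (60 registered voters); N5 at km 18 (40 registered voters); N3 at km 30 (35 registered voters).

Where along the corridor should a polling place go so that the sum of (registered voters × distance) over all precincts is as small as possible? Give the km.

x = 12

For a sum of weighted absolute distances on a line, the optimum is the weighted median (not the mean). Total weight W = 320; half-weight = 160.
Sort by position and accumulate weight:
  km 3 (N4, w=110) → cum 110
  km 12 (N2, w=75) → cum 185  ≥ 160 → median here
  km 18 (N5, w=40) → cum 225
  km 30 (N3, w=35) → cum 260
  km 49 (N1, w=60) → cum 320
Optimal location: km 12.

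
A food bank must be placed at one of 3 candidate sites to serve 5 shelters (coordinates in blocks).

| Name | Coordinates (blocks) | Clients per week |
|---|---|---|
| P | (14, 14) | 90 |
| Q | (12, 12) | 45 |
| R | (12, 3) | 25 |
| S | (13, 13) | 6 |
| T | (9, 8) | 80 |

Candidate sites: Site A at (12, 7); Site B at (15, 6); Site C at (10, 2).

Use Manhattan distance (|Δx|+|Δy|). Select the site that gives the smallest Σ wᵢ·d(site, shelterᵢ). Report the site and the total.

Site A, total 1497 blocks

Total weighted distance at each candidate:
  Site A (12, 7): total = 1497
  Site B (15, 6): total = 2059
  Site C (10, 2): total = 2699
Minimum is at Site A with total 1497 blocks.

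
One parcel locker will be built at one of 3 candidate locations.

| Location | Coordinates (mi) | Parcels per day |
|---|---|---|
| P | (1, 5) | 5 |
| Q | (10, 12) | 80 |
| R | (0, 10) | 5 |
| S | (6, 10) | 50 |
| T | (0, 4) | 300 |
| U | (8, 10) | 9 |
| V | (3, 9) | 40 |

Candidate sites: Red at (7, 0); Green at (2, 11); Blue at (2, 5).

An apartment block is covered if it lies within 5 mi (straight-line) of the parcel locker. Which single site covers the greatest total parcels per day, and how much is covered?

Coverage radius r = 5 mi; a point is covered iff (Δx)²+(Δy)² ≤ 5² = 25.
  Red (7, 0): covers {none} → 0
  Green (2, 11): covers {R, S, V} → 95
  Blue (2, 5): covers {P, T, V} → 345
Maximum coverage at Blue: 345 parcels per day.

Blue, covering 345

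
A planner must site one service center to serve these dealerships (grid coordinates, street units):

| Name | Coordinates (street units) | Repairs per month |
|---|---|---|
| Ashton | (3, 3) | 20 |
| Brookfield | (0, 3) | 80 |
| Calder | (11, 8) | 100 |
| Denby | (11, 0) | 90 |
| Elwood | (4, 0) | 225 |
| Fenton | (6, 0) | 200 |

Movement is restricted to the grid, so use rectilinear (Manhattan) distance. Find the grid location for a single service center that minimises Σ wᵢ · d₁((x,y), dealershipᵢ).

(6, 0)

Manhattan distance separates: Σwᵢ(|x−xᵢ|+|y−yᵢ|) = Σwᵢ|x−xᵢ| + Σwᵢ|y−yᵢ|, so x and y are optimised independently as 1-D weighted medians.
Total weight W = 715; half = 357.5.
x-coordinate, sorted with cumulative weight:
  x=0 (Brookfield, w=80) cum 80
  x=3 (Ashton, w=20) cum 100
  x=4 (Elwood, w=225) cum 325
  x=6 (Fenton, w=200) cum 525  ← median
  x=11 (Calder, w=100) cum 625
  x=11 (Denby, w=90) cum 715
⇒ x* = 6
y-coordinate, sorted with cumulative weight:
  y=0 (Denby, w=90) cum 90
  y=0 (Elwood, w=225) cum 315
  y=0 (Fenton, w=200) cum 515  ← median
  y=3 (Ashton, w=20) cum 535
  y=3 (Brookfield, w=80) cum 615
  y=8 (Calder, w=100) cum 715
⇒ y* = 0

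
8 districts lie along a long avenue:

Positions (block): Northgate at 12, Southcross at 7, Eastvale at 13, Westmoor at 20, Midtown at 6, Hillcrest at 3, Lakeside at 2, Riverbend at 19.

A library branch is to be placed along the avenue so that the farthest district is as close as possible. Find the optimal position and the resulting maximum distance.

location 11, max distance 9

The 1-center on a line is the midpoint of the two extreme points: leftmost at 2, rightmost at 20.
Optimal location = (2 + 20)/2 = 11; maximum distance = (20 − 2)/2 = 9.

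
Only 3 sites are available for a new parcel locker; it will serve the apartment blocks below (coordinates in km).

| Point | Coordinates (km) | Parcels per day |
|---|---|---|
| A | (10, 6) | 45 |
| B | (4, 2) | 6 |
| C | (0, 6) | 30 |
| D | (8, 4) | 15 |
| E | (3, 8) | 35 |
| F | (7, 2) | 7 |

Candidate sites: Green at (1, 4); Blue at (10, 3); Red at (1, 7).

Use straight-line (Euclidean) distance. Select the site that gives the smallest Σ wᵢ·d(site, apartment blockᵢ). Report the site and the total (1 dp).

Total weighted distance at each candidate:
  Green (1, 4): total = 809.4
  Blue (10, 3): total = 841.5
  Red (1, 7): total = 732.1
Minimum is at Red with total 732.1 km.

Red, total 732.1 km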